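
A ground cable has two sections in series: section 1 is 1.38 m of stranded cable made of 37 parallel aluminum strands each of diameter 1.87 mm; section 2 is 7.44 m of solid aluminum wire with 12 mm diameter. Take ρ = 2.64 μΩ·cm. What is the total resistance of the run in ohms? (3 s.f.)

0.00210 Ω

ρ = 2.64 μΩ·cm = 2.64×10^-8 Ω·m
Section 1: A_strand = π(9.3500e-04)² = 2.746e-06 m²; R₁ = ρL/(N·A_s) = (2.64×10^-8)(1.38)/(37×2.746e-06) = 3.585×10^-4 Ω
Section 2: A = π(d/2)² = π(6.0000e-03 m)² = 1.131e-04 m²
R₂ = (2.64×10^-8)(7.44)/(1.131e-04) = 0.001737 Ω
R = R₁ + R₂ = 0.00210 Ω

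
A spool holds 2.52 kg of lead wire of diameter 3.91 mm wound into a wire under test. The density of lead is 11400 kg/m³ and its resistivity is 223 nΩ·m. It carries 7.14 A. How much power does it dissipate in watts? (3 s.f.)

17.4 W

ρ = 223 nΩ·m = 2.23×10^-7 Ω·m
A = π(d/2)² = π(1.9550e-03 m)² = 1.2007e-05 m²
L = m/(density·A) = 2.52/(11400×1.2007e-05) = 18.41 m
R = ρL/A = (2.23×10^-7)(18.41)/(1.2007e-05) = 0.3419 Ω
P = I²R = (7.14)² × 0.3419 = 17.4 W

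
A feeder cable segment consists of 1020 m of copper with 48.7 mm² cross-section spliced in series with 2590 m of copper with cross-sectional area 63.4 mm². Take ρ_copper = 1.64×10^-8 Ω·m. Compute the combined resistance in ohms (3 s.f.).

1.01 Ω

Segment 1: A = 48.7 mm² = 4.870e-05 m²
R₁ = ρL/A = (1.64×10^-8)(1020)/(4.870e-05) = 0.3435 Ω
Segment 2: A = 63.4 mm² = 6.340e-05 m²
R₂ = (1.64×10^-8)(2590)/(6.340e-05) = 0.67 Ω
R = R₁ + R₂ = 1.01 Ω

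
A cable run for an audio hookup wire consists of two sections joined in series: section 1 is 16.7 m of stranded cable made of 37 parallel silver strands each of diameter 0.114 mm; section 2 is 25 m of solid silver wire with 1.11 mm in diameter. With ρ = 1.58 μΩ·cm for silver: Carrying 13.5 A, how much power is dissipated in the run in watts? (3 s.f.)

ρ = 1.58 μΩ·cm = 1.58×10^-8 Ω·m
Section 1: A_strand = π(5.7000e-05)² = 1.021e-08 m²; R₁ = ρL/(N·A_s) = (1.58×10^-8)(16.7)/(37×1.021e-08) = 0.6987 Ω
Section 2: A = π(d/2)² = π(5.5500e-04 m)² = 9.677e-07 m²
R₂ = (1.58×10^-8)(25)/(9.677e-07) = 0.4082 Ω
R = R₁ + R₂ = 1.107 Ω
P = I²R = (13.5)² × 1.107 = 202 W

202 W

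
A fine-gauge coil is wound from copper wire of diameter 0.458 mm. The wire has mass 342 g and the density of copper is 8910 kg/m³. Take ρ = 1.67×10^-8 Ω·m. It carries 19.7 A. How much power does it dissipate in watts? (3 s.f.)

A = π(d/2)² = π(2.2900e-04 m)² = 1.6475e-07 m²
L = m/(density·A) = 0.342/(8910×1.6475e-07) = 233 m
R = ρL/A = (1.67×10^-8)(233)/(1.6475e-07) = 23.62 Ω
P = I²R = (19.7)² × 23.62 = 9170 W

9170 W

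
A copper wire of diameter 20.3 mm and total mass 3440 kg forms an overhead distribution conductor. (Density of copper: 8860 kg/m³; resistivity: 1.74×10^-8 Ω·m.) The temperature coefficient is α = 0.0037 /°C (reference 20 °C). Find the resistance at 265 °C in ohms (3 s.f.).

A = π(d/2)² = π(1.0150e-02 m)² = 3.2365e-04 m²
L = m/(density·A) = 3440/(8860×3.2365e-04) = 1200 m
R = ρL/A = (1.74×10^-8)(1200)/(3.2365e-04) = 0.06449 Ω
R(265 °C) = 0.06449 × (1 + 0.0037×245) = 0.123 Ω

0.123 Ω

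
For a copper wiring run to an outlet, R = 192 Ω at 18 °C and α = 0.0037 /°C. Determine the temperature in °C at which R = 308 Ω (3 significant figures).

R = R₀(1 + α(T − T₀)) ⇒ T = T₀ + (R/R₀ − 1)/α
T = 18 + (308/192 − 1)/0.0037 = 18 + (0.6042)/0.0037 = 181 °C

181 °C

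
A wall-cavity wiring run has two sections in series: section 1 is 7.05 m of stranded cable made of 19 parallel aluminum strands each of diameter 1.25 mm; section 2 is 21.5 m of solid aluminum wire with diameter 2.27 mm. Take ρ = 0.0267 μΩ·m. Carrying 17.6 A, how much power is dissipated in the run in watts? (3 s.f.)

ρ = 0.0267 μΩ·m = 2.67×10^-8 Ω·m
Section 1: A_strand = π(6.2500e-04)² = 1.227e-06 m²; R₁ = ρL/(N·A_s) = (2.67×10^-8)(7.05)/(19×1.227e-06) = 0.008073 Ω
Section 2: A = π(d/2)² = π(1.1350e-03 m)² = 4.047e-06 m²
R₂ = (2.67×10^-8)(21.5)/(4.047e-06) = 0.1418 Ω
R = R₁ + R₂ = 0.1499 Ω
P = I²R = (17.6)² × 0.1499 = 46.4 W

46.4 W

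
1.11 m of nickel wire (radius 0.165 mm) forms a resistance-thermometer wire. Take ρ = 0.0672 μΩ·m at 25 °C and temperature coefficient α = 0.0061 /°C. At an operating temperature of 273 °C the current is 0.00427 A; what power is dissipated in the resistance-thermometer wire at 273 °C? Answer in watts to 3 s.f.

ρ = 0.0672 μΩ·m = 6.72×10^-8 Ω·m
A = πr² = π(1.6500e-04 m)² = 8.553e-08 m²
R₍25₎ = ρL/A = (6.72×10^-8)(1.11)/(8.553e-08) = 0.8721 Ω
R₍273₎ = R₍25₎(1 + αΔT) = 0.8721 × (1 + 0.0061×248) = 2.191 Ω
P = I²R = (0.00427)² × 2.191 = 4.00×10^-5 W

4.00×10^-5 W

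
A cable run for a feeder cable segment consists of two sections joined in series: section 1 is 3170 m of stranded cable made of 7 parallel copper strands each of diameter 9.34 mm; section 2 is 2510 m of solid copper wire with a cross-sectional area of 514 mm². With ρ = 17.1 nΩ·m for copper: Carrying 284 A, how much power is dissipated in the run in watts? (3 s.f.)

15900 W

ρ = 17.1 nΩ·m = 1.71×10^-8 Ω·m
Section 1: A_strand = π(4.6700e-03)² = 6.851e-05 m²; R₁ = ρL/(N·A_s) = (1.71×10^-8)(3170)/(7×6.851e-05) = 0.113 Ω
Section 2: A = 514 mm² = 5.140e-04 m²
R₂ = (1.71×10^-8)(2510)/(5.140e-04) = 0.0835 Ω
R = R₁ + R₂ = 0.1965 Ω
P = I²R = (284)² × 0.1965 = 15900 W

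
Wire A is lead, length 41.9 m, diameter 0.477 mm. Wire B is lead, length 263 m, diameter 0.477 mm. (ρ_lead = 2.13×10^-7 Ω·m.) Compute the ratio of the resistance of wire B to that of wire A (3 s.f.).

6.28

R ∝ ρL/d², so R_B/R_A = (L_B/L_A)
= (263/41.9) = 6.28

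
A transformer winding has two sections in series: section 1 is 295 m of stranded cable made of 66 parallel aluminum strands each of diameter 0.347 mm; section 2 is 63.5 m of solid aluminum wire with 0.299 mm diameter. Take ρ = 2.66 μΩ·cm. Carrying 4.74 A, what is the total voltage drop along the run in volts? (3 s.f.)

120 V

ρ = 2.66 μΩ·cm = 2.66×10^-8 Ω·m
Section 1: A_strand = π(1.7350e-04)² = 9.457e-08 m²; R₁ = ρL/(N·A_s) = (2.66×10^-8)(295)/(66×9.457e-08) = 1.257 Ω
Section 2: A = π(d/2)² = π(1.4950e-04 m)² = 7.022e-08 m²
R₂ = (2.66×10^-8)(63.5)/(7.022e-08) = 24.06 Ω
R = R₁ + R₂ = 25.31 Ω
V = IR = 4.74 × 25.31 = 120 V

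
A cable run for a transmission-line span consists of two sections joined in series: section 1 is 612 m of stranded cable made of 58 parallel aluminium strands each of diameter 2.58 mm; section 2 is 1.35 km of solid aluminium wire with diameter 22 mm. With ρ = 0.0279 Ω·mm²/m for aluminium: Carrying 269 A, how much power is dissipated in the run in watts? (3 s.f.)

ρ = 0.0279 Ω·mm²/m = 2.79×10^-8 Ω·m
Section 1: A_strand = π(1.2900e-03)² = 5.228e-06 m²; R₁ = ρL/(N·A_s) = (2.79×10^-8)(612)/(58×5.228e-06) = 0.05631 Ω
Section 2: A = π(d/2)² = π(1.1000e-02 m)² = 3.801e-04 m²
R₂ = (2.79×10^-8)(1350)/(3.801e-04) = 0.09908 Ω
R = R₁ + R₂ = 0.1554 Ω
P = I²R = (269)² × 0.1554 = 11200 W

11200 W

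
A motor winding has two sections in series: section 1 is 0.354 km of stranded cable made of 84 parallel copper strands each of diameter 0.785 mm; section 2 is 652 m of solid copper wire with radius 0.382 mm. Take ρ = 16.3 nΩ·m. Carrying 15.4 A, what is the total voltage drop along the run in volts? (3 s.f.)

359 V

ρ = 16.3 nΩ·m = 1.63×10^-8 Ω·m
Section 1: A_strand = π(3.9250e-04)² = 4.840e-07 m²; R₁ = ρL/(N·A_s) = (1.63×10^-8)(354)/(84×4.840e-07) = 0.1419 Ω
Section 2: A = πr² = π(3.8200e-04 m)² = 4.584e-07 m²
R₂ = (1.63×10^-8)(652)/(4.584e-07) = 23.18 Ω
R = R₁ + R₂ = 23.32 Ω
V = IR = 15.4 × 23.32 = 359 V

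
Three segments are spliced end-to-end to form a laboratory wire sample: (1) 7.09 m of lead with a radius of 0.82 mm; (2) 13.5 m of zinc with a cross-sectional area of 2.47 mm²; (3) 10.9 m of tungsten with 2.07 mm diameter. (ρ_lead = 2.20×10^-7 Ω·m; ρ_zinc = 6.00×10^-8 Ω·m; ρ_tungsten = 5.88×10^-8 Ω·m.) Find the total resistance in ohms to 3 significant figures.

1.26 Ω

Seg 1: A = πr² = π(8.2000e-04 m)² = 2.112e-06 m²
R_1 = (2.20×10^-7)(7.09)/(2.112e-06) = 0.7384 Ω
Seg 2: A = 2.47 mm² = 2.470e-06 m²
R_2 = (6.00×10^-8)(13.5)/(2.470e-06) = 0.3279 Ω
Seg 3: A = π(d/2)² = π(1.0350e-03 m)² = 3.365e-06 m²
R_3 = (5.88×10^-8)(10.9)/(3.365e-06) = 0.1904 Ω
R_total = R_1 + R_2 + R_3 = 1.26 Ω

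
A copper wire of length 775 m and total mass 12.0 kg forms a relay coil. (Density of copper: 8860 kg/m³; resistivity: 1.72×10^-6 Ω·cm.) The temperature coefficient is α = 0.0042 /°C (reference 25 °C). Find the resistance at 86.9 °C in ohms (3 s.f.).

9.61 Ω

ρ = 1.72×10^-6 Ω·cm = 1.72×10^-8 Ω·m
A = m/(density·L) = 12/(8860×775) = 1.7476e-06 m²
R = ρL/A = (1.72×10^-8)(775)/(1.7476e-06) = 7.628 Ω
R(86.9 °C) = 7.628 × (1 + 0.0042×61.9) = 9.61 Ω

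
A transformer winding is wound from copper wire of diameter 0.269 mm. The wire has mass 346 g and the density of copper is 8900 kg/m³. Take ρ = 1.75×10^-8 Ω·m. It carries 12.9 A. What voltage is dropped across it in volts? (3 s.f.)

A = π(d/2)² = π(1.3450e-04 m)² = 5.6832e-08 m²
L = m/(density·A) = 0.346/(8900×5.6832e-08) = 684.1 m
R = ρL/A = (1.75×10^-8)(684.1)/(5.6832e-08) = 210.6 Ω
V = IR = 12.9 × 210.6 = 2720 V

2720 V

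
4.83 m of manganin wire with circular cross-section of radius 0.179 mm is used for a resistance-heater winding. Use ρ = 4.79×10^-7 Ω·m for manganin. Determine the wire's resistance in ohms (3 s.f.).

A = πr² = π(1.7900e-04 m)² = 1.007e-07 m²
R = ρL/A = (4.79×10^-7)(4.83 m)/(1.007e-07 m²) = 23.0 Ω

23.0 Ω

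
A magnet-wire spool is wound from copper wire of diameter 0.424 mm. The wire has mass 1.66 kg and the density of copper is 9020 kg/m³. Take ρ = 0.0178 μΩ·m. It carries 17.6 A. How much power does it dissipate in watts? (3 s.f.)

50900 W

ρ = 0.0178 μΩ·m = 1.78×10^-8 Ω·m
A = π(d/2)² = π(2.1200e-04 m)² = 1.4120e-07 m²
L = m/(density·A) = 1.66/(9020×1.4120e-07) = 1303 m
R = ρL/A = (1.78×10^-8)(1303)/(1.4120e-07) = 164.3 Ω
P = I²R = (17.6)² × 164.3 = 50900 W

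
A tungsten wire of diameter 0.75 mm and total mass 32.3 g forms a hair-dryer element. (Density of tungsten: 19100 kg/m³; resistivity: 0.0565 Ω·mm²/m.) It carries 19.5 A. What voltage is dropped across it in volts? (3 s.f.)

ρ = 0.0565 Ω·mm²/m = 5.65×10^-8 Ω·m
A = π(d/2)² = π(3.7500e-04 m)² = 4.4179e-07 m²
L = m/(density·A) = 0.0323/(19100×4.4179e-07) = 3.828 m
R = ρL/A = (5.65×10^-8)(3.828)/(4.4179e-07) = 0.4895 Ω
V = IR = 19.5 × 0.4895 = 9.55 V

9.55 V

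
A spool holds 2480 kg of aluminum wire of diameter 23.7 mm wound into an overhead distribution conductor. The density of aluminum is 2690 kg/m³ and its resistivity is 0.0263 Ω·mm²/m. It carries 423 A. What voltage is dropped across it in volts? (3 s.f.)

52.7 V

ρ = 0.0263 Ω·mm²/m = 2.63×10^-8 Ω·m
A = π(d/2)² = π(1.1850e-02 m)² = 4.4115e-04 m²
L = m/(density·A) = 2480/(2690×4.4115e-04) = 2090 m
R = ρL/A = (2.63×10^-8)(2090)/(4.4115e-04) = 0.1246 Ω
V = IR = 423 × 0.1246 = 52.7 V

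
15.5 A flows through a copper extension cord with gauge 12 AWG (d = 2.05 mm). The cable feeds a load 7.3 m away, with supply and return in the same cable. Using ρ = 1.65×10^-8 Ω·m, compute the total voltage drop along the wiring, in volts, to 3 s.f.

1.13 V

A = π(2.05/2 mm)² = π(1.0250e-03 m)² = 3.301e-06 m²
Total conductor length (both ways) L = 2 × 7.3 = 14.6 m
R = ρL/A = (1.65×10^-8)(14.6)/(3.301e-06) = 0.07299 Ω
V = IR = 15.5 × 0.07299 = 1.13 V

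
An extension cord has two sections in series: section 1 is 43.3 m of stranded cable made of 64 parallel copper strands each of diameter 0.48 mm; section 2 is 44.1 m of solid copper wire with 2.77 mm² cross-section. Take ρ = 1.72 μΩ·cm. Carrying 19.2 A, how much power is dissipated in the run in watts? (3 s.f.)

125 W

ρ = 1.72 μΩ·cm = 1.72×10^-8 Ω·m
Section 1: A_strand = π(2.4000e-04)² = 1.810e-07 m²; R₁ = ρL/(N·A_s) = (1.72×10^-8)(43.3)/(64×1.810e-07) = 0.06431 Ω
Section 2: A = 2.77 mm² = 2.770e-06 m²
R₂ = (1.72×10^-8)(44.1)/(2.770e-06) = 0.2738 Ω
R = R₁ + R₂ = 0.3381 Ω
P = I²R = (19.2)² × 0.3381 = 125 W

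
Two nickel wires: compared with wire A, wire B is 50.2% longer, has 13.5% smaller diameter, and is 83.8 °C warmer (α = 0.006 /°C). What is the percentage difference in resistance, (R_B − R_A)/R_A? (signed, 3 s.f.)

202%

R ∝ ρL/d² with ρ ∝ (1+αΔT), so R_B/R_A = (1 + 50.2/100) × (1 − 13.5/100)⁻² × (1 + 0.006×83.8)
= 1.502 × 1.337 × 1.503 = 3.017
(R_B − R_A)/R_A = 3.017 − 1 = 202%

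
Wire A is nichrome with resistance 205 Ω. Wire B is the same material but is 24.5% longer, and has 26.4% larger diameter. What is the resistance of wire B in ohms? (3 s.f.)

R ∝ L/d², so R_B/R_A = (1 + 24.5/100) × (1 + 26.4/100)⁻²
= 1.245 × 0.6259 = 0.7792
R_B = 0.7792 × 205 = 160 Ω

160 Ω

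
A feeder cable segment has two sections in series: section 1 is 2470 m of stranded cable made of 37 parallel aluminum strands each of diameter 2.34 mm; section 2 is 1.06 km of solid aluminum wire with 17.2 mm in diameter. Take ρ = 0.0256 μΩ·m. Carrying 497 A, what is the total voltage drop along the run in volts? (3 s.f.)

256 V

ρ = 0.0256 μΩ·m = 2.56×10^-8 Ω·m
Section 1: A_strand = π(1.1700e-03)² = 4.301e-06 m²; R₁ = ρL/(N·A_s) = (2.56×10^-8)(2470)/(37×4.301e-06) = 0.3974 Ω
Section 2: A = π(d/2)² = π(8.6000e-03 m)² = 2.324e-04 m²
R₂ = (2.56×10^-8)(1060)/(2.324e-04) = 0.1168 Ω
R = R₁ + R₂ = 0.5142 Ω
V = IR = 497 × 0.5142 = 256 V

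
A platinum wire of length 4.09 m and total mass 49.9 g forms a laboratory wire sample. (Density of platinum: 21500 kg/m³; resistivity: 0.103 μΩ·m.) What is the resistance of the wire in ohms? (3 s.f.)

0.742 Ω

ρ = 0.103 μΩ·m = 1.03×10^-7 Ω·m
A = m/(density·L) = 0.0499/(21500×4.09) = 5.6746e-07 m²
R = ρL/A = (1.03×10^-7)(4.09)/(5.6746e-07) = 0.742 Ω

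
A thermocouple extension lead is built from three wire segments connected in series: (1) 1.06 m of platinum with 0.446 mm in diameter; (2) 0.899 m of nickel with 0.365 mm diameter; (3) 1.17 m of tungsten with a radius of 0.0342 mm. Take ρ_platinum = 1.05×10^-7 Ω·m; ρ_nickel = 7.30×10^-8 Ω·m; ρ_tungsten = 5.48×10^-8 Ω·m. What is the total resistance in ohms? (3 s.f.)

Seg 1: A = π(d/2)² = π(2.2300e-04 m)² = 1.562e-07 m²
R_1 = (1.05×10^-7)(1.06)/(1.562e-07) = 0.7124 Ω
Seg 2: A = π(d/2)² = π(1.8250e-04 m)² = 1.046e-07 m²
R_2 = (7.30×10^-8)(0.899)/(1.046e-07) = 0.6272 Ω
Seg 3: A = πr² = π(3.4200e-05 m)² = 3.675e-09 m²
R_3 = (5.48×10^-8)(1.17)/(3.675e-09) = 17.45 Ω
R_total = R_1 + R_2 + R_3 = 18.8 Ω

18.8 Ω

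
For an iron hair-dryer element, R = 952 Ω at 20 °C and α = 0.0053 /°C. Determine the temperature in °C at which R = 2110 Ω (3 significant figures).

R = R₀(1 + α(T − T₀)) ⇒ T = T₀ + (R/R₀ − 1)/α
T = 20 + (2110/952 − 1)/0.0053 = 20 + (1.216)/0.0053 = 250 °C

250 °C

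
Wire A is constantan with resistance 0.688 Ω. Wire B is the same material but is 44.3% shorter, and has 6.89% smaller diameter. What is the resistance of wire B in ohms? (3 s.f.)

0.442 Ω

R ∝ L/d², so R_B/R_A = (1 − 44.3/100) × (1 − 6.89/100)⁻²
= 0.557 × 1.153 = 0.6425
R_B = 0.6425 × 0.688 = 0.442 Ω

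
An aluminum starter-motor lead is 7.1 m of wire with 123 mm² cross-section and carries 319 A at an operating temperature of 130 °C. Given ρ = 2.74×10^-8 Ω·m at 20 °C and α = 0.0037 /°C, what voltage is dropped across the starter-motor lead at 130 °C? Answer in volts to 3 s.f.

0.710 V

A = 123 mm² = 1.230e-04 m²
R₍20₎ = ρL/A = (2.74×10^-8)(7.1)/(1.230e-04) = 0.001582 Ω
R₍130₎ = R₍20₎(1 + αΔT) = 0.001582 × (1 + 0.0037×110) = 0.002225 Ω
V = IR = 319 × 0.002225 = 0.710 V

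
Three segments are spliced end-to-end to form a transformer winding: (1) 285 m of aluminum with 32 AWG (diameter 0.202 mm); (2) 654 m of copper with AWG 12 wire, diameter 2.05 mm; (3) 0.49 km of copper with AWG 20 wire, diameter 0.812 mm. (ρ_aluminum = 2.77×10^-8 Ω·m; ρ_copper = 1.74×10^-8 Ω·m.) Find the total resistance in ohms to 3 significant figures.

266 Ω

Seg 1: A = π(0.202/2 mm)² = π(1.0100e-04 m)² = 3.205e-08 m²
R_1 = (2.77×10^-8)(285)/(3.205e-08) = 246.3 Ω
Seg 2: A = π(2.05/2 mm)² = π(1.0250e-03 m)² = 3.301e-06 m²
R_2 = (1.74×10^-8)(654)/(3.301e-06) = 3.448 Ω
Seg 3: A = π(0.812/2 mm)² = π(4.0600e-04 m)² = 5.178e-07 m²
R_3 = (1.74×10^-8)(490)/(5.178e-07) = 16.46 Ω
R_total = R_1 + R_2 + R_3 = 266 Ω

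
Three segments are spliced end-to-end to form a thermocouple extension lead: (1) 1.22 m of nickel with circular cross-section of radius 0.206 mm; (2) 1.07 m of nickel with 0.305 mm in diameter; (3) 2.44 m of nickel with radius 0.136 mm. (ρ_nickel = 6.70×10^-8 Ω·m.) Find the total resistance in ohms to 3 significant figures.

Seg 1: A = πr² = π(2.0600e-04 m)² = 1.333e-07 m²
R_1 = (6.70×10^-8)(1.22)/(1.333e-07) = 0.6131 Ω
Seg 2: A = π(d/2)² = π(1.5250e-04 m)² = 7.306e-08 m²
R_2 = (6.70×10^-8)(1.07)/(7.306e-08) = 0.9812 Ω
Seg 3: A = πr² = π(1.3600e-04 m)² = 5.811e-08 m²
R_3 = (6.70×10^-8)(2.44)/(5.811e-08) = 2.813 Ω
R_total = R_1 + R_2 + R_3 = 4.41 Ω

4.41 Ω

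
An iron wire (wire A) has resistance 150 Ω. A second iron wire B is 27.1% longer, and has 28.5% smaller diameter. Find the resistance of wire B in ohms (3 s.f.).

R ∝ L/d², so R_B/R_A = (1 + 27.1/100) × (1 − 28.5/100)⁻²
= 1.271 × 1.956 = 2.486
R_B = 2.486 × 150 = 373 Ω

373 Ω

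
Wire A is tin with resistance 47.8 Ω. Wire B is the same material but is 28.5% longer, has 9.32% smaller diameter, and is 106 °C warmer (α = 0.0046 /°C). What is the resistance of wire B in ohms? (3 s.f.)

R ∝ ρL/d² with ρ ∝ (1+αΔT), so R_B/R_A = (1 + 28.5/100) × (1 − 9.32/100)⁻² × (1 + 0.0046×106)
= 1.285 × 1.216 × 1.488 = 2.325
R_B = 2.325 × 47.8 = 111 Ω

111 Ω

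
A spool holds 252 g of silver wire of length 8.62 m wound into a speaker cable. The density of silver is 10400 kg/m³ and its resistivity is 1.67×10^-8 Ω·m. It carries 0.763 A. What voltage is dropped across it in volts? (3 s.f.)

0.0391 V

A = m/(density·L) = 0.252/(10400×8.62) = 2.8110e-06 m²
R = ρL/A = (1.67×10^-8)(8.62)/(2.8110e-06) = 0.05121 Ω
V = IR = 0.763 × 0.05121 = 0.0391 V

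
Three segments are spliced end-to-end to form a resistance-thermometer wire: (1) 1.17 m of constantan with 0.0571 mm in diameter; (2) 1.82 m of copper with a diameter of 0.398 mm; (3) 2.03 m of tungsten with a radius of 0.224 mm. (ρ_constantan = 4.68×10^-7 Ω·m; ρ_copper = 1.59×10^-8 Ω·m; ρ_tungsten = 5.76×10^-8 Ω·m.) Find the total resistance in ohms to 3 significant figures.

Seg 1: A = π(d/2)² = π(2.8550e-05 m)² = 2.561e-09 m²
R_1 = (4.68×10^-7)(1.17)/(2.561e-09) = 213.8 Ω
Seg 2: A = π(d/2)² = π(1.9900e-04 m)² = 1.244e-07 m²
R_2 = (1.59×10^-8)(1.82)/(1.244e-07) = 0.2326 Ω
Seg 3: A = πr² = π(2.2400e-04 m)² = 1.576e-07 m²
R_3 = (5.76×10^-8)(2.03)/(1.576e-07) = 0.7418 Ω
R_total = R_1 + R_2 + R_3 = 215 Ω

215 Ω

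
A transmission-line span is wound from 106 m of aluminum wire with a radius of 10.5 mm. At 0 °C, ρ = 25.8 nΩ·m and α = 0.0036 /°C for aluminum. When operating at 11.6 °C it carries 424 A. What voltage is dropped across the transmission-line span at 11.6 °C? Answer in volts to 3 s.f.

3.49 V

ρ = 25.8 nΩ·m = 2.58×10^-8 Ω·m
A = πr² = π(1.0500e-02 m)² = 3.464e-04 m²
R₍0₎ = ρL/A = (2.58×10^-8)(106)/(3.464e-04) = 0.007896 Ω
R₍11.6₎ = R₍0₎(1 + αΔT) = 0.007896 × (1 + 0.0036×11.6) = 0.008226 Ω
V = IR = 424 × 0.008226 = 3.49 V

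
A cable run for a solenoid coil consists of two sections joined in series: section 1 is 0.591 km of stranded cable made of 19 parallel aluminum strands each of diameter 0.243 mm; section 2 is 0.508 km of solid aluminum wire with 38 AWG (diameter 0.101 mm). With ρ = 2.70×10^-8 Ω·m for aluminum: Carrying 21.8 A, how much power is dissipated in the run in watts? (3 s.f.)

8.22×10^5 W

Section 1: A_strand = π(1.2150e-04)² = 4.638e-08 m²; R₁ = ρL/(N·A_s) = (2.70×10^-8)(591)/(19×4.638e-08) = 18.11 Ω
Section 2: A = π(0.101/2 mm)² = π(5.0500e-05 m)² = 8.012e-09 m²
R₂ = (2.70×10^-8)(508)/(8.012e-09) = 1712 Ω
R = R₁ + R₂ = 1730 Ω
P = I²R = (21.8)² × 1730 = 8.22×10^5 W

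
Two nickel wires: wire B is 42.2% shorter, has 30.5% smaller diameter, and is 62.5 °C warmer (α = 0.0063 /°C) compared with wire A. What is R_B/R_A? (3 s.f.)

1.67

R ∝ ρL/d² with ρ ∝ (1+αΔT), so R_B/R_A = (1 − 42.2/100) × (1 − 30.5/100)⁻² × (1 + 0.0063×62.5)
= 0.578 × 2.07 × 1.394 = 1.67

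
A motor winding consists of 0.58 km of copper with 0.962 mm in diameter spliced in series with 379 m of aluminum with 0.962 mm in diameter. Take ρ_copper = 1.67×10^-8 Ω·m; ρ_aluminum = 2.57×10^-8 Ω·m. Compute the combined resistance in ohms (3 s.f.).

26.7 Ω

Segment 1: A = π(d/2)² = π(4.8100e-04 m)² = 7.268e-07 m²
R₁ = ρL/A = (1.67×10^-8)(580)/(7.268e-07) = 13.33 Ω
R₂ = (2.57×10^-8)(379)/(7.268e-07) = 13.4 Ω
R = R₁ + R₂ = 26.7 Ω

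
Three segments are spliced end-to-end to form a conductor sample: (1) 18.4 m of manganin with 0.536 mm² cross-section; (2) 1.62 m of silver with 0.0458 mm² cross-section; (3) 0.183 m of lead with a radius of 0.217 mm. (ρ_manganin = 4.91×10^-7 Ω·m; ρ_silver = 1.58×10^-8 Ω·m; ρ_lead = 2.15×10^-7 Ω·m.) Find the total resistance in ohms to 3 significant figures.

Seg 1: A = 0.536 mm² = 5.360e-07 m²
R_1 = (4.91×10^-7)(18.4)/(5.360e-07) = 16.86 Ω
Seg 2: A = 0.0458 mm² = 4.580e-08 m²
R_2 = (1.58×10^-8)(1.62)/(4.580e-08) = 0.5589 Ω
Seg 3: A = πr² = π(2.1700e-04 m)² = 1.479e-07 m²
R_3 = (2.15×10^-7)(0.183)/(1.479e-07) = 0.266 Ω
R_total = R_1 + R_2 + R_3 = 17.7 Ω

17.7 Ω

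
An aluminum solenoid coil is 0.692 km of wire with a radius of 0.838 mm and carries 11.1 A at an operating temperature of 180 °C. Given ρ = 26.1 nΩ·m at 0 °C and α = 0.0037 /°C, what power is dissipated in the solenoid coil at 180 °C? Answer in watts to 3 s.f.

1680 W

ρ = 26.1 nΩ·m = 2.61×10^-8 Ω·m
A = πr² = π(8.3800e-04 m)² = 2.206e-06 m²
R₍0₎ = ρL/A = (2.61×10^-8)(692)/(2.206e-06) = 8.187 Ω
R₍180₎ = R₍0₎(1 + αΔT) = 8.187 × (1 + 0.0037×180) = 13.64 Ω
P = I²R = (11.1)² × 13.64 = 1680 W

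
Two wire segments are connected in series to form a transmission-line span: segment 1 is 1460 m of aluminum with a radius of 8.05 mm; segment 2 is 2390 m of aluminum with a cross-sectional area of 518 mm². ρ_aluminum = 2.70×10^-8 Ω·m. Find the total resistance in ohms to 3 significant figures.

0.318 Ω

Segment 1: A = πr² = π(8.0500e-03 m)² = 2.036e-04 m²
R₁ = ρL/A = (2.70×10^-8)(1460)/(2.036e-04) = 0.1936 Ω
Segment 2: A = 518 mm² = 5.180e-04 m²
R₂ = (2.70×10^-8)(2390)/(5.180e-04) = 0.1246 Ω
R = R₁ + R₂ = 0.318 Ω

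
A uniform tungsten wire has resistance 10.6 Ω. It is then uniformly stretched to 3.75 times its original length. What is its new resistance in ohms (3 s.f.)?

Volume constant ⇒ A' = A/k with k = 3.75. R' = ρ(kL)/(A/k) = k²R.
R' = 14.06 × 10.6 = 149 Ω

149 Ω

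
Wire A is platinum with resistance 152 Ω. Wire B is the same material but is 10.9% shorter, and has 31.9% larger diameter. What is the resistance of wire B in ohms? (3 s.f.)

R ∝ L/d², so R_B/R_A = (1 − 10.9/100) × (1 + 31.9/100)⁻²
= 0.891 × 0.5748 = 0.5121
R_B = 0.5121 × 152 = 77.8 Ω

77.8 Ω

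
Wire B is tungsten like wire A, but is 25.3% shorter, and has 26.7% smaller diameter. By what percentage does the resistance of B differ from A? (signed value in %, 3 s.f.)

39.0%

R ∝ L/d², so R_B/R_A = (1 − 25.3/100) × (1 − 26.7/100)⁻²
= 0.747 × 1.861 = 1.39
(R_B − R_A)/R_A = 1.39 − 1 = 39.0%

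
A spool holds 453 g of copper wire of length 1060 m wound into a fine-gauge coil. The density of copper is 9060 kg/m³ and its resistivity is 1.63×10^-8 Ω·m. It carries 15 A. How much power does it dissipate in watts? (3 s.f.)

A = m/(density·L) = 0.453/(9060×1060) = 4.7170e-08 m²
R = ρL/A = (1.63×10^-8)(1060)/(4.7170e-08) = 366.3 Ω
P = I²R = (15)² × 366.3 = 82400 W

82400 W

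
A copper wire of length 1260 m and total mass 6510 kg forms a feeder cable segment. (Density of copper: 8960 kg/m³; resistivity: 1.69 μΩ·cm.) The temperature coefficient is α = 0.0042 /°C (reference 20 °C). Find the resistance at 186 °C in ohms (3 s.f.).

0.0627 Ω

ρ = 1.69 μΩ·cm = 1.69×10^-8 Ω·m
A = m/(density·L) = 6510/(8960×1260) = 5.7664e-04 m²
R = ρL/A = (1.69×10^-8)(1260)/(5.7664e-04) = 0.03693 Ω
R(186 °C) = 0.03693 × (1 + 0.0042×166) = 0.0627 Ω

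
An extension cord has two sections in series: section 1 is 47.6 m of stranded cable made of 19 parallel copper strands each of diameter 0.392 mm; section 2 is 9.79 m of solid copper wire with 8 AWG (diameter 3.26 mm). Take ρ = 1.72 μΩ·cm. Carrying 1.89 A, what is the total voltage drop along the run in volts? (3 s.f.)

ρ = 1.72 μΩ·cm = 1.72×10^-8 Ω·m
Section 1: A_strand = π(1.9600e-04)² = 1.207e-07 m²; R₁ = ρL/(N·A_s) = (1.72×10^-8)(47.6)/(19×1.207e-07) = 0.357 Ω
Section 2: A = π(3.26/2 mm)² = π(1.6300e-03 m)² = 8.347e-06 m²
R₂ = (1.72×10^-8)(9.79)/(8.347e-06) = 0.02017 Ω
R = R₁ + R₂ = 0.3772 Ω
V = IR = 1.89 × 0.3772 = 0.713 V

0.713 V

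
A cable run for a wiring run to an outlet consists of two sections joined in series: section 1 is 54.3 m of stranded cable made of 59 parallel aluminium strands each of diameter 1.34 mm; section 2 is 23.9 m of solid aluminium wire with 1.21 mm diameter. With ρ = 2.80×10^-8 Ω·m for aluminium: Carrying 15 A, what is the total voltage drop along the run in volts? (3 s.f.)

9.00 V

Section 1: A_strand = π(6.7000e-04)² = 1.410e-06 m²; R₁ = ρL/(N·A_s) = (2.80×10^-8)(54.3)/(59×1.410e-06) = 0.01827 Ω
Section 2: A = π(d/2)² = π(6.0500e-04 m)² = 1.150e-06 m²
R₂ = (2.80×10^-8)(23.9)/(1.150e-06) = 0.582 Ω
R = R₁ + R₂ = 0.6002 Ω
V = IR = 15 × 0.6002 = 9.00 V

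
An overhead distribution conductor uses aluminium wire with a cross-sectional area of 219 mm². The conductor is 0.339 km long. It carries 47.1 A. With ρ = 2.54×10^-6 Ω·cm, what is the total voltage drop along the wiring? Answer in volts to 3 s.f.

1.85 V

ρ = 2.54×10^-6 Ω·cm = 2.54×10^-8 Ω·m
A = 219 mm² = 2.190e-04 m²
R = ρL/A = (2.54×10^-8)(339)/(2.190e-04) = 0.03932 Ω
V = IR = 47.1 × 0.03932 = 1.85 V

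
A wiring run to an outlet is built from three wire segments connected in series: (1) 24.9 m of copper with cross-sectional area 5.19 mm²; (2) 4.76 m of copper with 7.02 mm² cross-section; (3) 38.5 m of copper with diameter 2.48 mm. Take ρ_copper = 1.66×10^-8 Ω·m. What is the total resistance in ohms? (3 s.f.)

Seg 1: A = 5.19 mm² = 5.190e-06 m²
R_1 = (1.66×10^-8)(24.9)/(5.190e-06) = 0.07964 Ω
Seg 2: A = 7.02 mm² = 7.020e-06 m²
R_2 = (1.66×10^-8)(4.76)/(7.020e-06) = 0.01126 Ω
Seg 3: A = π(d/2)² = π(1.2400e-03 m)² = 4.831e-06 m²
R_3 = (1.66×10^-8)(38.5)/(4.831e-06) = 0.1323 Ω
R_total = R_1 + R_2 + R_3 = 0.223 Ω

0.223 Ω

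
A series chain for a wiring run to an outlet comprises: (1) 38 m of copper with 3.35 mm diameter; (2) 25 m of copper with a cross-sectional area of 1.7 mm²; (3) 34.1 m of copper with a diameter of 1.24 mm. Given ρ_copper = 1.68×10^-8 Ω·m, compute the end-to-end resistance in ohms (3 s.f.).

Seg 1: A = π(d/2)² = π(1.6750e-03 m)² = 8.814e-06 m²
R_1 = (1.68×10^-8)(38)/(8.814e-06) = 0.07243 Ω
Seg 2: A = 1.7 mm² = 1.700e-06 m²
R_2 = (1.68×10^-8)(25)/(1.700e-06) = 0.2471 Ω
Seg 3: A = π(d/2)² = π(6.2000e-04 m)² = 1.208e-06 m²
R_3 = (1.68×10^-8)(34.1)/(1.208e-06) = 0.4744 Ω
R_total = R_1 + R_2 + R_3 = 0.794 Ω

0.794 Ω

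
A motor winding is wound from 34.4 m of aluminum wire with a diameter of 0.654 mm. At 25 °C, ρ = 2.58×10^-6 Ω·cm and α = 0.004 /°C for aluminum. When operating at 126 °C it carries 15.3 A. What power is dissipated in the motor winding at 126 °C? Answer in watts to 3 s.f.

ρ = 2.58×10^-6 Ω·cm = 2.58×10^-8 Ω·m
A = π(d/2)² = π(3.2700e-04 m)² = 3.359e-07 m²
R₍25₎ = ρL/A = (2.58×10^-8)(34.4)/(3.359e-07) = 2.642 Ω
R₍126₎ = R₍25₎(1 + αΔT) = 2.642 × (1 + 0.004×101) = 3.709 Ω
P = I²R = (15.3)² × 3.709 = 868 W

868 W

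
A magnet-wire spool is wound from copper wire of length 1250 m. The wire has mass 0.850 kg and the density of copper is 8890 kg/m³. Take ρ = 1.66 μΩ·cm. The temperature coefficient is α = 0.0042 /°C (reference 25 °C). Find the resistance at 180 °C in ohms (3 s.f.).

ρ = 1.66 μΩ·cm = 1.66×10^-8 Ω·m
A = m/(density·L) = 0.85/(8890×1250) = 7.6490e-08 m²
R = ρL/A = (1.66×10^-8)(1250)/(7.6490e-08) = 271.3 Ω
R(180 °C) = 271.3 × (1 + 0.0042×155) = 448 Ω

448 Ω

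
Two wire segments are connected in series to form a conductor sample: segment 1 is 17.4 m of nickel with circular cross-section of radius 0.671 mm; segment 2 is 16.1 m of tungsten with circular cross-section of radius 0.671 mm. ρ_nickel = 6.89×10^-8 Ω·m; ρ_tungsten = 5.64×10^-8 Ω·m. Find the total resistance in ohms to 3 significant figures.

1.49 Ω

Segment 1: A = πr² = π(6.7100e-04 m)² = 1.414e-06 m²
R₁ = ρL/A = (6.89×10^-8)(17.4)/(1.414e-06) = 0.8476 Ω
R₂ = (5.64×10^-8)(16.1)/(1.414e-06) = 0.642 Ω
R = R₁ + R₂ = 1.49 Ω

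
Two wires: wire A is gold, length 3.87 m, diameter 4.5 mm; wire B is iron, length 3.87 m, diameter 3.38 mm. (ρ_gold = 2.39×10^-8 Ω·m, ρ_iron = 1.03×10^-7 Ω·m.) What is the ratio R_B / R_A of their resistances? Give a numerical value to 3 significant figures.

7.64

R ∝ ρL/d², so R_B/R_A = (ρ_B/ρ_A) × (d_A/d_B)²
= (1.03×10^-7/2.39×10^-8) × (4.5/3.38)² = 7.64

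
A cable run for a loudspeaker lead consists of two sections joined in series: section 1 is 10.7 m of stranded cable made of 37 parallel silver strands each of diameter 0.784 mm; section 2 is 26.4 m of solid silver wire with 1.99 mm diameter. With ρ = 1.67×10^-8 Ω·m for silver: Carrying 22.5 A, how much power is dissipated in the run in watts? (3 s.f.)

76.8 W

Section 1: A_strand = π(3.9200e-04)² = 4.827e-07 m²; R₁ = ρL/(N·A_s) = (1.67×10^-8)(10.7)/(37×4.827e-07) = 0.01 Ω
Section 2: A = π(d/2)² = π(9.9500e-04 m)² = 3.110e-06 m²
R₂ = (1.67×10^-8)(26.4)/(3.110e-06) = 0.1418 Ω
R = R₁ + R₂ = 0.1518 Ω
P = I²R = (22.5)² × 0.1518 = 76.8 W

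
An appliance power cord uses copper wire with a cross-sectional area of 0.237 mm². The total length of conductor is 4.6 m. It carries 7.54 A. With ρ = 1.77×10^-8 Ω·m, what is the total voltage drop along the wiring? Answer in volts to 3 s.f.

A = 0.237 mm² = 2.370e-07 m²
R = ρL/A = (1.77×10^-8)(4.6)/(2.370e-07) = 0.3435 Ω
V = IR = 7.54 × 0.3435 = 2.59 V

2.59 V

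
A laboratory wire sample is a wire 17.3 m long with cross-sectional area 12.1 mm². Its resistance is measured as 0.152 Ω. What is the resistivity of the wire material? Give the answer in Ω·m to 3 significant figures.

A = 12.1 mm² = 1.210e-05 m²
ρ = RA/L = (0.152)(1.210e-05)/(17.3) = 1.06×10^-7 Ω·m

1.06×10^-7 Ω·m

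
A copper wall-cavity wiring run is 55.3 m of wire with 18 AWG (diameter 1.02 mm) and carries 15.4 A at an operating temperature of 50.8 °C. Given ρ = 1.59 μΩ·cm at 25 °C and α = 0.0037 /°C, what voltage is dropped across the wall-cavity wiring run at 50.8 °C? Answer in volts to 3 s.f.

ρ = 1.59 μΩ·cm = 1.59×10^-8 Ω·m
A = π(1.02/2 mm)² = π(5.1000e-04 m)² = 8.171e-07 m²
R₍25₎ = ρL/A = (1.59×10^-8)(55.3)/(8.171e-07) = 1.076 Ω
R₍50.8₎ = R₍25₎(1 + αΔT) = 1.076 × (1 + 0.0037×25.8) = 1.179 Ω
V = IR = 15.4 × 1.179 = 18.2 V

18.2 V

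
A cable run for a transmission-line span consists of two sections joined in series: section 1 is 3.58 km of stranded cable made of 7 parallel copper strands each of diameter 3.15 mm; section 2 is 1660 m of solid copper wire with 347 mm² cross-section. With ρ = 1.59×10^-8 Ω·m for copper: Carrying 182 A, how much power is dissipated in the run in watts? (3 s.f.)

37100 W

Section 1: A_strand = π(1.5750e-03)² = 7.793e-06 m²; R₁ = ρL/(N·A_s) = (1.59×10^-8)(3580)/(7×7.793e-06) = 1.043 Ω
Section 2: A = 347 mm² = 3.470e-04 m²
R₂ = (1.59×10^-8)(1660)/(3.470e-04) = 0.07606 Ω
R = R₁ + R₂ = 1.12 Ω
P = I²R = (182)² × 1.12 = 37100 W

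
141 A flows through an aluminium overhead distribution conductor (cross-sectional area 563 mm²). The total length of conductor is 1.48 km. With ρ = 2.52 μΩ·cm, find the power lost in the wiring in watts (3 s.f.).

ρ = 2.52 μΩ·cm = 2.52×10^-8 Ω·m
A = 563 mm² = 5.630e-04 m²
R = ρL/A = (2.52×10^-8)(1480)/(5.630e-04) = 0.06625 Ω
P = I²R = (141)² × 0.06625 = 1320 W

1320 W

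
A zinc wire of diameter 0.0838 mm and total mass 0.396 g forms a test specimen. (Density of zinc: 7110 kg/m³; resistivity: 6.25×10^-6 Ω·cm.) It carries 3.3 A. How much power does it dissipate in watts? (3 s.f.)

ρ = 6.25×10^-6 Ω·cm = 6.25×10^-8 Ω·m
A = π(d/2)² = π(4.1900e-05 m)² = 5.5154e-09 m²
L = m/(density·A) = 3.960×10^-4/(7110×5.5154e-09) = 10.1 m
R = ρL/A = (6.25×10^-8)(10.1)/(5.5154e-09) = 114.4 Ω
P = I²R = (3.3)² × 114.4 = 1250 W

1250 W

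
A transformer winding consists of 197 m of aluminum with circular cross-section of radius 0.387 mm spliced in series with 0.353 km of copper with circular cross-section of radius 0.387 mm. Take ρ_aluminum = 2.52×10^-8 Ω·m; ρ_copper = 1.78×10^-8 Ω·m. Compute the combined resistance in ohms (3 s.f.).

23.9 Ω

Segment 1: A = πr² = π(3.8700e-04 m)² = 4.705e-07 m²
R₁ = ρL/A = (2.52×10^-8)(197)/(4.705e-07) = 10.55 Ω
R₂ = (1.78×10^-8)(353)/(4.705e-07) = 13.35 Ω
R = R₁ + R₂ = 23.9 Ω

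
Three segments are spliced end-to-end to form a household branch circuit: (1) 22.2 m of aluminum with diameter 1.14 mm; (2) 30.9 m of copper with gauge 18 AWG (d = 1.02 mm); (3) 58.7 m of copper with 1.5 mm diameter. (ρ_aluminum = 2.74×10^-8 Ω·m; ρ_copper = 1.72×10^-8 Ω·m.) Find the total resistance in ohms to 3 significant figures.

1.82 Ω

Seg 1: A = π(d/2)² = π(5.7000e-04 m)² = 1.021e-06 m²
R_1 = (2.74×10^-8)(22.2)/(1.021e-06) = 0.5959 Ω
Seg 2: A = π(1.02/2 mm)² = π(5.1000e-04 m)² = 8.171e-07 m²
R_2 = (1.72×10^-8)(30.9)/(8.171e-07) = 0.6504 Ω
Seg 3: A = π(d/2)² = π(7.5000e-04 m)² = 1.767e-06 m²
R_3 = (1.72×10^-8)(58.7)/(1.767e-06) = 0.5713 Ω
R_total = R_1 + R_2 + R_3 = 1.82 Ω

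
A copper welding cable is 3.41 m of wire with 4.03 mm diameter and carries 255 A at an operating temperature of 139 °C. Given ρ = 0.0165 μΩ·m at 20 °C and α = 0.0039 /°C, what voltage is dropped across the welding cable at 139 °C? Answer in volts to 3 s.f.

ρ = 0.0165 μΩ·m = 1.65×10^-8 Ω·m
A = π(d/2)² = π(2.0150e-03 m)² = 1.276e-05 m²
R₍20₎ = ρL/A = (1.65×10^-8)(3.41)/(1.276e-05) = 0.004411 Ω
R₍139₎ = R₍20₎(1 + αΔT) = 0.004411 × (1 + 0.0039×119) = 0.006458 Ω
V = IR = 255 × 0.006458 = 1.65 V

1.65 V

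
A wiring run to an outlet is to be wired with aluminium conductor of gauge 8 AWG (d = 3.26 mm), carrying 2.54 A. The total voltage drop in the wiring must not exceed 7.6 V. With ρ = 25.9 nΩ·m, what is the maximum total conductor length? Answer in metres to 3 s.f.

964 m

ρ = 25.9 nΩ·m = 2.59×10^-8 Ω·m
A = π(3.26/2 mm)² = π(1.6300e-03 m)² = 8.347e-06 m²
L_max = V_max·A/(1·ρI) = (7.6)(8.347e-06)/(2.59×10^-8×2.54) = 964 m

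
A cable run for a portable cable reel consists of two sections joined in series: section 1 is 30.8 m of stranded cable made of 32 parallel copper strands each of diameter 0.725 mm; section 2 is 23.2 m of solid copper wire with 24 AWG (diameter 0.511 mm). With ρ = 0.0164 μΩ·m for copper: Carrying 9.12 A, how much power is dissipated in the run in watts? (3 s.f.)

157 W

ρ = 0.0164 μΩ·m = 1.64×10^-8 Ω·m
Section 1: A_strand = π(3.6250e-04)² = 4.128e-07 m²; R₁ = ρL/(N·A_s) = (1.64×10^-8)(30.8)/(32×4.128e-07) = 0.03824 Ω
Section 2: A = π(0.511/2 mm)² = π(2.5550e-04 m)² = 2.051e-07 m²
R₂ = (1.64×10^-8)(23.2)/(2.051e-07) = 1.855 Ω
R = R₁ + R₂ = 1.893 Ω
P = I²R = (9.12)² × 1.893 = 157 W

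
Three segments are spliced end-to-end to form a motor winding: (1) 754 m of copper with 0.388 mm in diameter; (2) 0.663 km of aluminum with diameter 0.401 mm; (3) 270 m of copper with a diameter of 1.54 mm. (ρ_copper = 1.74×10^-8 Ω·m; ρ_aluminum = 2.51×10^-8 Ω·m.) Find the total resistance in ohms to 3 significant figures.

Seg 1: A = π(d/2)² = π(1.9400e-04 m)² = 1.182e-07 m²
R_1 = (1.74×10^-8)(754)/(1.182e-07) = 111 Ω
Seg 2: A = π(d/2)² = π(2.0050e-04 m)² = 1.263e-07 m²
R_2 = (2.51×10^-8)(663)/(1.263e-07) = 131.8 Ω
Seg 3: A = π(d/2)² = π(7.7000e-04 m)² = 1.863e-06 m²
R_3 = (1.74×10^-8)(270)/(1.863e-06) = 2.522 Ω
R_total = R_1 + R_2 + R_3 = 245 Ω

245 Ω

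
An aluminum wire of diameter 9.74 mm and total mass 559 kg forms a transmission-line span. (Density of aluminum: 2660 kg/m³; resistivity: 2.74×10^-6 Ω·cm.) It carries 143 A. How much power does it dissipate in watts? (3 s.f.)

ρ = 2.74×10^-6 Ω·cm = 2.74×10^-8 Ω·m
A = π(d/2)² = π(4.8700e-03 m)² = 7.4509e-05 m²
L = m/(density·A) = 559/(2660×7.4509e-05) = 2820 m
R = ρL/A = (2.74×10^-8)(2820)/(7.4509e-05) = 1.037 Ω
P = I²R = (143)² × 1.037 = 21200 W

21200 W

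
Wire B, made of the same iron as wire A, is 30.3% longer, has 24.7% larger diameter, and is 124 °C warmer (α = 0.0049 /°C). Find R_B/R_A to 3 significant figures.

R ∝ ρL/d² with ρ ∝ (1+αΔT), so R_B/R_A = (1 + 30.3/100) × (1 + 24.7/100)⁻² × (1 + 0.0049×124)
= 1.303 × 0.6431 × 1.608 = 1.35

1.35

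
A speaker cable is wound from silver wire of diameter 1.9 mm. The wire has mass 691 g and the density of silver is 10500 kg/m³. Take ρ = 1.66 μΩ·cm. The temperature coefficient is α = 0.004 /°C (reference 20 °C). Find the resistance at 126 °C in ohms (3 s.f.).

0.194 Ω

ρ = 1.66 μΩ·cm = 1.66×10^-8 Ω·m
A = π(d/2)² = π(9.5000e-04 m)² = 2.8353e-06 m²
L = m/(density·A) = 0.691/(10500×2.8353e-06) = 23.21 m
R = ρL/A = (1.66×10^-8)(23.21)/(2.8353e-06) = 0.1359 Ω
R(126 °C) = 0.1359 × (1 + 0.004×106) = 0.194 Ω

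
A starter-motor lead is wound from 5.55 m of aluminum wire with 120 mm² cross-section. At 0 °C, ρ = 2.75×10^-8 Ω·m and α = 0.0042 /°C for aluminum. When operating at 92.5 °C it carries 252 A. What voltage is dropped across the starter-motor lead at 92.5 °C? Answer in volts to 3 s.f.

A = 120 mm² = 1.200e-04 m²
R₍0₎ = ρL/A = (2.75×10^-8)(5.55)/(1.200e-04) = 0.001272 Ω
R₍92.5₎ = R₍0₎(1 + αΔT) = 0.001272 × (1 + 0.0042×92.5) = 0.001766 Ω
V = IR = 252 × 0.001766 = 0.445 V

0.445 V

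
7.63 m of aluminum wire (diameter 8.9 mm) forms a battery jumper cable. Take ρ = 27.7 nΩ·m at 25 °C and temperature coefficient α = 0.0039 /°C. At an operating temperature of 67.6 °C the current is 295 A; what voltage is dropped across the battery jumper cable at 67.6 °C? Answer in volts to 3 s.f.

ρ = 27.7 nΩ·m = 2.77×10^-8 Ω·m
A = π(d/2)² = π(4.4500e-03 m)² = 6.221e-05 m²
R₍25₎ = ρL/A = (2.77×10^-8)(7.63)/(6.221e-05) = 0.003397 Ω
R₍67.6₎ = R₍25₎(1 + αΔT) = 0.003397 × (1 + 0.0039×42.6) = 0.003962 Ω
V = IR = 295 × 0.003962 = 1.17 V

1.17 V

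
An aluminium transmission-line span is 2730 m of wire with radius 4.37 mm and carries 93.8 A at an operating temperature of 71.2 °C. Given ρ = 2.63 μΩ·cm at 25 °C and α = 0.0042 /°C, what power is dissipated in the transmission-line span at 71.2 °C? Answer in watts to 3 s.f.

12600 W

ρ = 2.63 μΩ·cm = 2.63×10^-8 Ω·m
A = πr² = π(4.3700e-03 m)² = 5.999e-05 m²
R₍25₎ = ρL/A = (2.63×10^-8)(2730)/(5.999e-05) = 1.197 Ω
R₍71.2₎ = R₍25₎(1 + αΔT) = 1.197 × (1 + 0.0042×46.2) = 1.429 Ω
P = I²R = (93.8)² × 1.429 = 12600 W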